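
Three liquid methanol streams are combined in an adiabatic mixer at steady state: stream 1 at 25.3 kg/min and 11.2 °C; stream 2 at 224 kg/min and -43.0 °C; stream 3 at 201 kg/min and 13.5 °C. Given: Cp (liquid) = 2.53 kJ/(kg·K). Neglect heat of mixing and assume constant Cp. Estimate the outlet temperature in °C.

Energy balance with Q = 0: Σ ṁᵢCp,ᵢ(T_out − Tᵢ) = 0
T_out = Σ ṁᵢCp,ᵢTᵢ / Σ ṁᵢCp,ᵢ
      = -16787 / 1139.3 = -14.735 °C

T_out = -14.7 °C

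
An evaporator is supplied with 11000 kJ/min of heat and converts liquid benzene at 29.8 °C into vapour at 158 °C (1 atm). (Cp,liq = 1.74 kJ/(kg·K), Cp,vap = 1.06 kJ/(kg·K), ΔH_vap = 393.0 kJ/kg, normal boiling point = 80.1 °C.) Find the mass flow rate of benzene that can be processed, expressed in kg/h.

Δh = 1.74×(80.1−29.8) + 393.0 + 1.06×(158−80.1) = 563.1 kJ/kg
Q = 11000 kJ/min = 183.33 kJ/s = 660000 kJ/h
ṁ = Q/Δh = 660000 / 563.1 = 1172.1 kg/h

ṁ = 1170 kg/h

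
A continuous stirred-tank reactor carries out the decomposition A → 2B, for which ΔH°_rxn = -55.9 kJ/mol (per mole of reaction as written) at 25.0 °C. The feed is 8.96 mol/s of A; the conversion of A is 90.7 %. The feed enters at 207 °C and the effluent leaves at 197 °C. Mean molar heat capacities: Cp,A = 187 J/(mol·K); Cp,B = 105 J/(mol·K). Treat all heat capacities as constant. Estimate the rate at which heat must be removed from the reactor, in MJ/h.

Extent of reaction ξ = 0.907 × 8.96 = 8.1267 mol/s
Reaction term: ξ·ΔH°_rxn = 8.1267 × -55.9 = -454.28 kJ/s
Sensible, feed 207→25 °C: -304.94 kJ/s
Outlet flows (mol/s): A 0.83328, B 16.253
Sensible, products 25→197 °C: 320.34 kJ/s
Q = ΔH = -438.89 kJ/s = -438.89 kW
Heat removed = 1580 MJ/h

Q_out = 1580 MJ/h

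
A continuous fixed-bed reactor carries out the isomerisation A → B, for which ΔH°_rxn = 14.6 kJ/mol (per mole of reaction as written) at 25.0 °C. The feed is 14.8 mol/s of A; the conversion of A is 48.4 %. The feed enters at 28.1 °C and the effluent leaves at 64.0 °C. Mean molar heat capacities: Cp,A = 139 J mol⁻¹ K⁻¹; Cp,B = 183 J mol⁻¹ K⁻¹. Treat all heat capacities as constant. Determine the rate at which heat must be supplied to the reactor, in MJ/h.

Extent of reaction ξ = 0.484 × 14.8 = 7.1632 mol/s
Reaction term: ξ·ΔH°_rxn = 7.1632 × 14.6 = 104.58 kJ/s
Sensible, feed 28.1→25 °C: -6.3773 kJ/s
Outlet flows (mol/s): A 7.6368, B 7.1632
Sensible, products 25→64.0 °C: 92.523 kJ/s
Q = ΔH = 190.73 kJ/s = 190.73 kW
Heat supplied = 686.62 MJ/h

Q_in = 687 MJ/h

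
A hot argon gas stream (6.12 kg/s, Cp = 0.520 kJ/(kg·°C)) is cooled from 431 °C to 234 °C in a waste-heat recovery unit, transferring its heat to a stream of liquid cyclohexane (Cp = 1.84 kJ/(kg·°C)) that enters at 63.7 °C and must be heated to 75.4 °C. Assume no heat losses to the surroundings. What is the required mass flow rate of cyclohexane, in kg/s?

Heat released by hot stream: Q = 6.12 × 0.520 × (431 − 234) = 626.93 kJ/s
Energy balance on cold side (adiabatic exchanger): Q = ṁ_c·Cp_c·(T_c,out − T_c,in)
ṁ_c = 626.93 / [1.84 × (75.4 − 63.7)] = 29.122 kg/s

ṁ_c = 29.1 kg/s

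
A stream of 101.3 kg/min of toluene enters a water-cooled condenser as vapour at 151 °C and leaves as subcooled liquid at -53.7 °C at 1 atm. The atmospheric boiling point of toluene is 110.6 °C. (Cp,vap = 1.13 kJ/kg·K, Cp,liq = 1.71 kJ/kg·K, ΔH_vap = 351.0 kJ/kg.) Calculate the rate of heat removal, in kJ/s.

Q_c = 1140 kJ/s

vapour 151→110.6 °C: -45.652 kJ/kg
condensation at 110.6 °C: -351 kJ/kg
liquid 110.6→-53.7 °C: -280.95 kJ/kg
Δh = -45.652 + -351 + -280.95 = -677.61 kJ/kg
Q = ṁ·Δh = 101.3 kg/min × -677.61 kJ/kg = -68641 kJ/min
|Q| = 1144 kW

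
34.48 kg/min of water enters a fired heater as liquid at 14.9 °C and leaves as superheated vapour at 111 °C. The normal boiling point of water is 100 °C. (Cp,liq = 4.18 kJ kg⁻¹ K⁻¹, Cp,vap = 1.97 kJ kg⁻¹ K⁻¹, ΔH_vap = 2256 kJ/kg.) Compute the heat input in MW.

liquid 14.9→100 °C: 355.72 kJ/kg
vaporisation at 100 °C: 2256 kJ/kg
vapour 100→111 °C: 21.67 kJ/kg
Δh = 355.72 + 2256 + 21.67 = 2633.4 kJ/kg
Q = ṁ·Δh = 34.48 kg/min × 2633.4 kJ/kg = 90799 kJ/min
|Q| = 1513.3 kW = 1.5133 MW

Q = 1.51 MW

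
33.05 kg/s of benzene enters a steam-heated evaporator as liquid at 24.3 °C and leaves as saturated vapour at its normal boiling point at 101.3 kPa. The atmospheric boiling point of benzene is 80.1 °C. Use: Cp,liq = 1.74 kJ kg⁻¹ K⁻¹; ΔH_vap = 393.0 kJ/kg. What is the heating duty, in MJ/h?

liquid 24.3→80.1 °C: 97.092 kJ/kg
vaporisation at 80.1 °C: 393 kJ/kg
Δh = 97.092 + 393 = 490.09 kJ/kg
Q = ṁ·Δh = 33.05 kg/s × 490.09 kJ/kg = 16198 kJ/s
|Q| = 16198 kW = 58311 MJ/h

Q = 58300 MJ/h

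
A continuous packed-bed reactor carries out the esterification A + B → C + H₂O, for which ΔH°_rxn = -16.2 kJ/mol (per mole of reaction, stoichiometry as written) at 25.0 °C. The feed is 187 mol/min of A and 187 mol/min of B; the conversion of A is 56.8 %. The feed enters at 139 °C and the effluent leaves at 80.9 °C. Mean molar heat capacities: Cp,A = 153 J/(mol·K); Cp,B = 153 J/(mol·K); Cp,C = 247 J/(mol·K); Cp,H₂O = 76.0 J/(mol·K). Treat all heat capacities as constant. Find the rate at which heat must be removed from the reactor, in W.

Q_out = 82400 W

Extent of reaction ξ = 0.568 × 187 = 106.22 mol/min
Reaction term: ξ·ΔH°_rxn = 106.22 × -16.2 = -1720.7 kJ/min
Sensible, feed 139→25 °C: -6523.3 kJ/min
Outlet flows (mol/min): A 80.784, B 80.784, C 106.22, H₂O 106.22
Sensible, products 25→80.9 °C: 3299.6 kJ/min
Q = ΔH = -4944.4 kJ/min = -82.406 kW
Heat removed = 82406 W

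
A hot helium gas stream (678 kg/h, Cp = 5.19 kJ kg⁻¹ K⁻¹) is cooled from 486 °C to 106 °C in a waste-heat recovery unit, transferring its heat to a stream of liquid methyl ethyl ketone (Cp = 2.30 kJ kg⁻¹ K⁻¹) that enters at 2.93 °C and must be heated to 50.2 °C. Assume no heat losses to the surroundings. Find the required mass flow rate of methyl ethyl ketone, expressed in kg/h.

ṁ_c = 12300 kg/h

Heat released by hot stream: Q = 678 × 5.19 × (486 − 106) = 1.3372e+06 kJ/h
Energy balance on cold side (adiabatic exchanger): Q = ṁ_c·Cp_c·(T_c,out − T_c,in)
ṁ_c = 1.3372e+06 / [2.30 × (50.2 − 2.93)] = 12299 kg/h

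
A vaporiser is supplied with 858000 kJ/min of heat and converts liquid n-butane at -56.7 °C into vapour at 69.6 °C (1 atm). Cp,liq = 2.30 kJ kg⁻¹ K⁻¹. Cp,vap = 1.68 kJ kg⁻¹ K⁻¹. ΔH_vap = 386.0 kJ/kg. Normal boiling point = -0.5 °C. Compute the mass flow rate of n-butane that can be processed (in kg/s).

Δh = 2.30×(-0.5−-56.7) + 386.0 + 1.68×(69.6−-0.5) = 633.03 kJ/kg
Q = 858000 kJ/min = 14300 kJ/s = 14300 kJ/s
ṁ = Q/Δh = 14300 / 633.03 = 22.59 kg/s

ṁ = 22.6 kg/s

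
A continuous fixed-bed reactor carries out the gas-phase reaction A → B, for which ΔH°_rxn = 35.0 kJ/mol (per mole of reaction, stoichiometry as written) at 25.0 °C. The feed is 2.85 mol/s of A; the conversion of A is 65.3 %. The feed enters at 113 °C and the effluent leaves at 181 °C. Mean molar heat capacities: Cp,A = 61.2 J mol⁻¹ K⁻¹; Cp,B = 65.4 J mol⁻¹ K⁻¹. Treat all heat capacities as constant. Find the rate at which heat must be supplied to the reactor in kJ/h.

Extent of reaction ξ = 0.653 × 2.85 = 1.8611 mol/s
Reaction term: ξ·ΔH°_rxn = 1.8611 × 35.0 = 65.137 kJ/s
Sensible, feed 113→25 °C: -15.349 kJ/s
Outlet flows (mol/s): A 0.98895, B 1.8611
Sensible, products 25→181 °C: 28.429 kJ/s
Q = ΔH = 78.217 kJ/s = 78.217 kW
Heat supplied = 281580 kJ/h

Q_in = 282000 kJ/h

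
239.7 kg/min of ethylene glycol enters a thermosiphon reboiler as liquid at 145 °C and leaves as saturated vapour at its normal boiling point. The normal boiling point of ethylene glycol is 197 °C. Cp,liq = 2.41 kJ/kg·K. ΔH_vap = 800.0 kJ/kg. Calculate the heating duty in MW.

liquid 145→197 °C: 125.32 kJ/kg
vaporisation at 197 °C: 800 kJ/kg
Δh = 125.32 + 800 = 925.32 kJ/kg
Q = ṁ·Δh = 239.7 kg/min × 925.32 kJ/kg = 221800 kJ/min
|Q| = 3696.7 kW = 3.6967 MW

Q = 3.70 MW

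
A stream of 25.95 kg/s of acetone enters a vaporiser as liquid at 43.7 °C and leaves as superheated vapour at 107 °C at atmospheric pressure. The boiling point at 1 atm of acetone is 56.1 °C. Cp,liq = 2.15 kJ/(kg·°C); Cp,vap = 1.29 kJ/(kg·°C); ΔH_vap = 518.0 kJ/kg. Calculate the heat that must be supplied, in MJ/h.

liquid 43.7→56.1 °C: 26.66 kJ/kg
vaporisation at 56.1 °C: 518 kJ/kg
vapour 56.1→107 °C: 65.661 kJ/kg
Δh = 26.66 + 518 + 65.661 = 610.32 kJ/kg
Q = ṁ·Δh = 25.95 kg/s × 610.32 kJ/kg = 15838 kJ/s
|Q| = 15838 kW = 57016 MJ/h

Q = 57000 MJ/h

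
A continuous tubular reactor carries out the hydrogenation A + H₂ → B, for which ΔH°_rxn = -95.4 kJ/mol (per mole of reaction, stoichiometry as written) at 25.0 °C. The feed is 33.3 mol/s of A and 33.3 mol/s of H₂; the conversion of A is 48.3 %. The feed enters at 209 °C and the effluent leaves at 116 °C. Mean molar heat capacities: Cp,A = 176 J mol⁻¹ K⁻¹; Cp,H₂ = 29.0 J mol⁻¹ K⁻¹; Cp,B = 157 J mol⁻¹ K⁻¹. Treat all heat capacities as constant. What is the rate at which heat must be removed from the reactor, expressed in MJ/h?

Q_out = 8060 MJ/h

Extent of reaction ξ = 0.483 × 33.3 = 16.084 mol/s
Reaction term: ξ·ΔH°_rxn = 16.084 × -95.4 = -1534.4 kJ/s
Sensible, feed 209→25 °C: -1256.1 kJ/s
Outlet flows (mol/s): A 17.216, H₂ 17.216, B 16.084
Sensible, products 25→116 °C: 550.96 kJ/s
Q = ΔH = -2239.5 kJ/s = -2239.5 kW
Heat removed = 8062.3 MJ/h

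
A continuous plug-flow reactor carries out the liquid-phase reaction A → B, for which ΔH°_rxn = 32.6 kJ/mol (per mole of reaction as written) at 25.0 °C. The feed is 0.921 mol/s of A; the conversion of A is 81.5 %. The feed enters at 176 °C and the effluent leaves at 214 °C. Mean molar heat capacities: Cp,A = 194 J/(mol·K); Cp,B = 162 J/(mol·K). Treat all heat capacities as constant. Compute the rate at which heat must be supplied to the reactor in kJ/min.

Q_in = 1600 kJ/min

Extent of reaction ξ = 0.815 × 0.921 = 0.75062 mol/s
Reaction term: ξ·ΔH°_rxn = 0.75062 × 32.6 = 24.47 kJ/s
Sensible, feed 176→25 °C: -26.98 kJ/s
Outlet flows (mol/s): A 0.17039, B 0.75062
Sensible, products 25→214 °C: 29.23 kJ/s
Q = ΔH = 26.72 kJ/s = 26.72 kW
Heat supplied = 1603.2 kJ/min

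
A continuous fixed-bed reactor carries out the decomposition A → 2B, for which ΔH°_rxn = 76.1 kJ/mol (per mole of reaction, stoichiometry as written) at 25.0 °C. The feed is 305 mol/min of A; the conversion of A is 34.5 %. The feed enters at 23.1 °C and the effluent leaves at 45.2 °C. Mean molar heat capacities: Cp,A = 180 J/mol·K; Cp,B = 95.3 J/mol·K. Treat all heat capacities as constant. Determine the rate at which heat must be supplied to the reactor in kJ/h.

Extent of reaction ξ = 0.345 × 305 = 105.22 mol/min
Reaction term: ξ·ΔH°_rxn = 105.22 × 76.1 = 8007.6 kJ/min
Sensible, feed 23.1→25 °C: 104.31 kJ/min
Outlet flows (mol/min): A 199.78, B 210.45
Sensible, products 25→45.2 °C: 1131.5 kJ/min
Q = ΔH = 9243.4 kJ/min = 154.06 kW
Heat supplied = 554610 kJ/h

Q_in = 555000 kJ/h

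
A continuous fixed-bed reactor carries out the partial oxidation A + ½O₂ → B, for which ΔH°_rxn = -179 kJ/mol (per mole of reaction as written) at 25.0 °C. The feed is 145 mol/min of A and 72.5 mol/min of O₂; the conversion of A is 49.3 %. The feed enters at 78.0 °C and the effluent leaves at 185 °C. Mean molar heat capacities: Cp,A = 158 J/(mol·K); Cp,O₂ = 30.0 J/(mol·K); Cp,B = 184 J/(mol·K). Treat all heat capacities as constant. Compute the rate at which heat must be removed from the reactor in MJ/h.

Q_out = 599 MJ/h

Extent of reaction ξ = 0.493 × 145 = 71.485 mol/min
Reaction term: ξ·ΔH°_rxn = 71.485 × -179 = -12796 kJ/min
Sensible, feed 78.0→25 °C: -1329.5 kJ/min
Outlet flows (mol/min): A 73.515, O₂ 36.758, B 71.485
Sensible, products 25→185 °C: 4139.4 kJ/min
Q = ΔH = -9985.9 kJ/min = -166.43 kW
Heat removed = 599.15 MJ/h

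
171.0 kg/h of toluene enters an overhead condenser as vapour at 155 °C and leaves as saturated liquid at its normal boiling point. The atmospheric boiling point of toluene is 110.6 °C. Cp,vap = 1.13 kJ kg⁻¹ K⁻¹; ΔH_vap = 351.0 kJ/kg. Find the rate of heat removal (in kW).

vapour 155→110.6 °C: -50.172 kJ/kg
condensation at 110.6 °C: -351 kJ/kg
Δh = -50.172 + -351 = -401.17 kJ/kg
Q = ṁ·Δh = 171.0 kg/h × -401.17 kJ/kg = -68600 kJ/h
|Q| = 19.056 kW

Q_c = 19.1 kW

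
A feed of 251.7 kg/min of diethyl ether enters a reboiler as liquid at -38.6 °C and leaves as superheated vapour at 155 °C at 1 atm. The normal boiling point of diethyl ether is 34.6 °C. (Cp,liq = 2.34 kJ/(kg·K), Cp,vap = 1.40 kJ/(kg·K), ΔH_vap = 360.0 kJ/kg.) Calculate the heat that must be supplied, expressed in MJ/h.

liquid -38.6→34.6 °C: 171.29 kJ/kg
vaporisation at 34.6 °C: 360 kJ/kg
vapour 34.6→155 °C: 168.56 kJ/kg
Δh = 171.29 + 360 + 168.56 = 699.85 kJ/kg
Q = ṁ·Δh = 251.7 kg/min × 699.85 kJ/kg = 176150 kJ/min
|Q| = 2935.9 kW = 10569 MJ/h

Q = 10600 MJ/h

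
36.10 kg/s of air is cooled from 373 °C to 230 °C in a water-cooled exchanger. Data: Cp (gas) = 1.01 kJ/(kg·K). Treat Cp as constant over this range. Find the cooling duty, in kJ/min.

Q = ṁ·Cp·ΔT = 36.10 × 1.01 × (230 − 373) = -5213.9 kJ/s
Cooling duty = 312840 kJ/min

Q_c = 313000 kJ/min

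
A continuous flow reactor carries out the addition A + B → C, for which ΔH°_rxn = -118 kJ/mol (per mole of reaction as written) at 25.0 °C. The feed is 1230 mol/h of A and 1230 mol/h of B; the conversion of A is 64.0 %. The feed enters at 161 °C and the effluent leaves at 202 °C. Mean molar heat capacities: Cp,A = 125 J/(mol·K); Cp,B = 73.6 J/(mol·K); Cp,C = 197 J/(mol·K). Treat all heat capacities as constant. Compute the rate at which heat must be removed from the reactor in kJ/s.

Q_out = 23.1 kJ/s

Extent of reaction ξ = 0.640 × 1230 = 787.2 mol/h
Reaction term: ξ·ΔH°_rxn = 787.2 × -118 = -92890 kJ/h
Sensible, feed 161→25 °C: -33222 kJ/h
Outlet flows (mol/h): A 442.8, B 442.8, C 787.2
Sensible, products 25→202 °C: 43014 kJ/h
Q = ΔH = -83097 kJ/h = -23.083 kW
Heat removed = 23.083 kJ/s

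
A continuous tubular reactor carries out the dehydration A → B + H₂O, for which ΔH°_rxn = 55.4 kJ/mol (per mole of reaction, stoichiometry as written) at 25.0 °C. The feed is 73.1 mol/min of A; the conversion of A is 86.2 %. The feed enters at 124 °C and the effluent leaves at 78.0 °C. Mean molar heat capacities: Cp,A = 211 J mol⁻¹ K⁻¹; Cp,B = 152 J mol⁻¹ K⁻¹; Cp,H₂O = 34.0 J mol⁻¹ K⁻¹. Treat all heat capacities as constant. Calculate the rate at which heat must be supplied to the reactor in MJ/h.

Extent of reaction ξ = 0.862 × 73.1 = 63.012 mol/min
Reaction term: ξ·ΔH°_rxn = 63.012 × 55.4 = 3490.9 kJ/min
Sensible, feed 124→25 °C: -1527 kJ/min
Outlet flows (mol/min): A 10.088, B 63.012, H₂O 63.012
Sensible, products 25→78.0 °C: 733.99 kJ/min
Q = ΔH = 2697.9 kJ/min = 44.965 kW
Heat supplied = 161.87 MJ/h

Q_in = 162 MJ/h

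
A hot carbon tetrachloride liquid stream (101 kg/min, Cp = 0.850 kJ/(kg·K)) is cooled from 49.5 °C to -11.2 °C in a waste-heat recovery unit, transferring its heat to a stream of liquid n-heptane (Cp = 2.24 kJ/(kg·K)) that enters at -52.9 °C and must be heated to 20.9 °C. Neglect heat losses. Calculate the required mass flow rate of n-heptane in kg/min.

ṁ_c = 31.5 kg/min

Heat released by hot stream: Q = 101 × 0.850 × (49.5 − -11.2) = 5211.1 kJ/min
Energy balance on cold side (adiabatic exchanger): Q = ṁ_c·Cp_c·(T_c,out − T_c,in)
ṁ_c = 5211.1 / [2.24 × (20.9 − -52.9)] = 31.523 kg/min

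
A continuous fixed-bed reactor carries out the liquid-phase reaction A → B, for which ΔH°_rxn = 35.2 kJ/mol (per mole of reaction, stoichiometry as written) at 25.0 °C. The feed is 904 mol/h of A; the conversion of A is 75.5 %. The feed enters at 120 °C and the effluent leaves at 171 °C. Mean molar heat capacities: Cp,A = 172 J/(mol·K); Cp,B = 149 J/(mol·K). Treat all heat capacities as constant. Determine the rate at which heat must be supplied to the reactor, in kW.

Q_in = 8.24 kW

Extent of reaction ξ = 0.755 × 904 = 682.52 mol/h
Reaction term: ξ·ΔH°_rxn = 682.52 × 35.2 = 24025 kJ/h
Sensible, feed 120→25 °C: -14771 kJ/h
Outlet flows (mol/h): A 221.48, B 682.52
Sensible, products 25→171 °C: 20409 kJ/h
Q = ΔH = 29663 kJ/h = 8.2396 kW
Heat supplied = 8.2396 kW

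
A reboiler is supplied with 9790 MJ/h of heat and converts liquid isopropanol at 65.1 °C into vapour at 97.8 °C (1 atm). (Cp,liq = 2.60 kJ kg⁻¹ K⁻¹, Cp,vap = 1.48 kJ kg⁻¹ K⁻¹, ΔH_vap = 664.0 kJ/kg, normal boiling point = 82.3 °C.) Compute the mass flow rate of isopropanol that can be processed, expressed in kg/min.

Δh = 2.60×(82.3−65.1) + 664.0 + 1.48×(97.8−82.3) = 731.66 kJ/kg
Q = 9790 MJ/h = 2719.4 kJ/s = 163170 kJ/min
ṁ = Q/Δh = 163170 / 731.66 = 223.01 kg/min

ṁ = 223 kg/min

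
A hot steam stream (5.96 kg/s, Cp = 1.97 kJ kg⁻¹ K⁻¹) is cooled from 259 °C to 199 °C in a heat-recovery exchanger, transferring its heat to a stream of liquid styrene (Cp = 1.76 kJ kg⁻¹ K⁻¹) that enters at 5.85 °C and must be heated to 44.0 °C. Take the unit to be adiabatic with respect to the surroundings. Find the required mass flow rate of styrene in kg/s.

Heat released by hot stream: Q = 5.96 × 1.97 × (259 − 199) = 704.47 kJ/s
Energy balance on cold side (adiabatic exchanger): Q = ṁ_c·Cp_c·(T_c,out − T_c,in)
ṁ_c = 704.47 / [1.76 × (44.0 − 5.85)] = 10.492 kg/s

ṁ_c = 10.5 kg/s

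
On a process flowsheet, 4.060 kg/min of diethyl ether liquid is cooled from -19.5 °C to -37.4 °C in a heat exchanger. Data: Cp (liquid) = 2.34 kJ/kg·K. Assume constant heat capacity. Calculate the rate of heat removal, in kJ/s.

Q_c = 2.83 kJ/s

Q = ṁ·Cp·ΔT = 4.060 × 2.34 × (-37.4 − -19.5) = -170.06 kJ/min
Converting: 170.06 / 60 s = 2.8343 kW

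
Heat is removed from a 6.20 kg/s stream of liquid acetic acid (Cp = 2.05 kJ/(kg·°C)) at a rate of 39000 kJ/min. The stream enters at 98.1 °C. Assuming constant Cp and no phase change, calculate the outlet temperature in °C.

T_out = 47.0 °C

Q = 39000 kJ/min = 650 kJ/s
ΔT = Q/(ṁ·Cp) = 650/(6.20×2.05) = 51.141 K
T_out = 98.1 − 51.141 = 46.959 °C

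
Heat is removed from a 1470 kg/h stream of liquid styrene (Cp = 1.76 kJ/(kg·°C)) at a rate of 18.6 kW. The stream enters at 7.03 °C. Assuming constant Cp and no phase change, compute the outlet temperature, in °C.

T_out = -18.9 °C

Q = 18.6 kW = 66960 kJ/h
ΔT = Q/(ṁ·Cp) = 66960/(1470×1.76) = 25.881 K
T_out = 7.03 − 25.881 = -18.851 °C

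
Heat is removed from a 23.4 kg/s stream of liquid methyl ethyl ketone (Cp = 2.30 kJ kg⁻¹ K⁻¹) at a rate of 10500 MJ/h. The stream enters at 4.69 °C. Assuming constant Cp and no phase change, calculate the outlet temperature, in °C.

T_out = -49.5 °C

Q = 10500 MJ/h = 2916.7 kJ/s
ΔT = Q/(ṁ·Cp) = 2916.7/(23.4×2.30) = 54.193 K
T_out = 4.69 − 54.193 = -49.503 °C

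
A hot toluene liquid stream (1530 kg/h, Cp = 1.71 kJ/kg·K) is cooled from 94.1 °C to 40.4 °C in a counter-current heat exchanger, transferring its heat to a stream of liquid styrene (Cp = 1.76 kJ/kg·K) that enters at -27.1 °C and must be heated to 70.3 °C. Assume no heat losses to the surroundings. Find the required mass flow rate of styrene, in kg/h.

ṁ_c = 820 kg/h

Heat released by hot stream: Q = 1530 × 1.71 × (94.1 − 40.4) = 140500 kJ/h
Energy balance on cold side (adiabatic exchanger): Q = ṁ_c·Cp_c·(T_c,out − T_c,in)
ṁ_c = 140500 / [1.76 × (70.3 − -27.1)] = 819.58 kg/h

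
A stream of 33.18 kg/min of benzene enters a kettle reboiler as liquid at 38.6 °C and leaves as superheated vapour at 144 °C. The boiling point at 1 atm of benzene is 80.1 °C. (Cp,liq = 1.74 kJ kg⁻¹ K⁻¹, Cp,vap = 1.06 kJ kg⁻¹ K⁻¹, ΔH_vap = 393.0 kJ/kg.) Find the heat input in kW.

Q = 295 kW

liquid 38.6→80.1 °C: 72.21 kJ/kg
vaporisation at 80.1 °C: 393 kJ/kg
vapour 80.1→144 °C: 67.734 kJ/kg
Δh = 72.21 + 393 + 67.734 = 532.94 kJ/kg
Q = ṁ·Δh = 33.18 kg/min × 532.94 kJ/kg = 17683 kJ/min
|Q| = 294.72 kW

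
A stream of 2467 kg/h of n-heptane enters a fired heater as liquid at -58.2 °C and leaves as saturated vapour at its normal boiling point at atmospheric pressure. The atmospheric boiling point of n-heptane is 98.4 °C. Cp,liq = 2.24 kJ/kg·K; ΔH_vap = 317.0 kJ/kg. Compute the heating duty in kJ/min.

Q = 27500 kJ/min

liquid -58.2→98.4 °C: 350.78 kJ/kg
vaporisation at 98.4 °C: 317 kJ/kg
Δh = 350.78 + 317 = 667.78 kJ/kg
Q = ṁ·Δh = 2467 kg/h × 667.78 kJ/kg = 1.6474e+06 kJ/h
|Q| = 457.62 kW = 27457 kJ/min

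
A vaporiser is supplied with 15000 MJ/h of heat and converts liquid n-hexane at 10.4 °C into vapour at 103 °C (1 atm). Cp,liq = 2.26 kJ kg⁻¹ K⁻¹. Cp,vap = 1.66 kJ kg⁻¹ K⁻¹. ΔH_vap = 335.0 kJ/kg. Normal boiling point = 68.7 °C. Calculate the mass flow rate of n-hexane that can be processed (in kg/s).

ṁ = 7.96 kg/s

Δh = 2.26×(68.7−10.4) + 335.0 + 1.66×(103−68.7) = 523.7 kJ/kg
Q = 15000 MJ/h = 4166.7 kJ/s = 4166.7 kJ/s
ṁ = Q/Δh = 4166.7 / 523.7 = 7.9563 kg/s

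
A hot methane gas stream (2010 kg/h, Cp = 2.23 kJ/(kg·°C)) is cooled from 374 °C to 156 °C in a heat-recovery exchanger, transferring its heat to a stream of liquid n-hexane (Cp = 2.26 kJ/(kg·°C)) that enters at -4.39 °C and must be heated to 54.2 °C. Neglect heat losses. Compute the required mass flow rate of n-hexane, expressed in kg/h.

Heat released by hot stream: Q = 2010 × 2.23 × (374 − 156) = 977140 kJ/h
Energy balance on cold side (adiabatic exchanger): Q = ṁ_c·Cp_c·(T_c,out − T_c,in)
ṁ_c = 977140 / [2.26 × (54.2 − -4.39)] = 7379.5 kg/h

ṁ_c = 7380 kg/h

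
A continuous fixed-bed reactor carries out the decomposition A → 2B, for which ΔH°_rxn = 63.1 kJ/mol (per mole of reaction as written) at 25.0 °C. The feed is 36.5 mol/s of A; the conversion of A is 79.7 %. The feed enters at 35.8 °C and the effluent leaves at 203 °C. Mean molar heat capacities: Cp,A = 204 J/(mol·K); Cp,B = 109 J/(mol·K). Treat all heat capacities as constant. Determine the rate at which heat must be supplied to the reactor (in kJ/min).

Extent of reaction ξ = 0.797 × 36.5 = 29.091 mol/s
Reaction term: ξ·ΔH°_rxn = 29.091 × 63.1 = 1835.6 kJ/s
Sensible, feed 35.8→25 °C: -80.417 kJ/s
Outlet flows (mol/s): A 7.4095, B 58.181
Sensible, products 25→203 °C: 1397.9 kJ/s
Q = ΔH = 3153.1 kJ/s = 3153.1 kW
Heat supplied = 189180 kJ/min

Q_in = 189000 kJ/min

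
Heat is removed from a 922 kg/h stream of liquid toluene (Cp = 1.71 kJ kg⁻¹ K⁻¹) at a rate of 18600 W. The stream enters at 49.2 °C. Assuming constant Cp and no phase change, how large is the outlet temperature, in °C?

Q = 18600 W = 66960 kJ/h
ΔT = Q/(ṁ·Cp) = 66960/(922×1.71) = 42.471 K
T_out = 49.2 − 42.471 = 6.7294 °C

T_out = 6.73 °C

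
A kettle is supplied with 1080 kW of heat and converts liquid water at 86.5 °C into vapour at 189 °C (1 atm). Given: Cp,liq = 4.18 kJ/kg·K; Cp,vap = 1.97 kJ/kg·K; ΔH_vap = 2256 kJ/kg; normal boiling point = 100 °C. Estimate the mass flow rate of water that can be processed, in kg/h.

ṁ = 1560 kg/h

Δh = 4.18×(100−86.5) + 2256 + 1.97×(189−100) = 2487.8 kJ/kg
Q = 1080 kW = 1080 kJ/s = 3.888e+06 kJ/h
ṁ = Q/Δh = 3.888e+06 / 2487.8 = 1562.9 kg/h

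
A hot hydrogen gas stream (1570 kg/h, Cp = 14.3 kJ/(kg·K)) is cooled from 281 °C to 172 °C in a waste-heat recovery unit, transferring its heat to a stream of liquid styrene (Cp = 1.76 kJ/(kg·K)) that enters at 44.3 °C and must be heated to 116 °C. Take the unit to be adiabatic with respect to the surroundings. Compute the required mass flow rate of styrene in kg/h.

ṁ_c = 19400 kg/h

Heat released by hot stream: Q = 1570 × 14.3 × (281 − 172) = 2.4472e+06 kJ/h
Energy balance on cold side (adiabatic exchanger): Q = ṁ_c·Cp_c·(T_c,out − T_c,in)
ṁ_c = 2.4472e+06 / [1.76 × (116 − 44.3)] = 19392 kg/h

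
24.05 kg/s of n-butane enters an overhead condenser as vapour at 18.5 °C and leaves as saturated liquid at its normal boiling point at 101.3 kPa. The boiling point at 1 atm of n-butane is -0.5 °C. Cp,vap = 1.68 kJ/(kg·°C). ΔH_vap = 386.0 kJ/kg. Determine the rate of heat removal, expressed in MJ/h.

Q_c = 36200 MJ/h

vapour 18.5→-0.5 °C: -31.92 kJ/kg
condensation at -0.5 °C: -386 kJ/kg
Δh = -31.92 + -386 = -417.92 kJ/kg
Q = ṁ·Δh = 24.05 kg/s × -417.92 kJ/kg = -10051 kJ/s
|Q| = 10051 kW = 36184 MJ/h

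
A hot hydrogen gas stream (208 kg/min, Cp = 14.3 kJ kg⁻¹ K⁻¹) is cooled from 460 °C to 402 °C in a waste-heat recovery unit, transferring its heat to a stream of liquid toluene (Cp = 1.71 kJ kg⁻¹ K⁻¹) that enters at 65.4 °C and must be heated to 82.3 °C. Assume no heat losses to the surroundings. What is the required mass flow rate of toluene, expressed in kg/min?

Heat released by hot stream: Q = 208 × 14.3 × (460 − 402) = 172520 kJ/min
Energy balance on cold side (adiabatic exchanger): Q = ṁ_c·Cp_c·(T_c,out − T_c,in)
ṁ_c = 172520 / [1.71 × (82.3 − 65.4)] = 5969.6 kg/min

ṁ_c = 5970 kg/min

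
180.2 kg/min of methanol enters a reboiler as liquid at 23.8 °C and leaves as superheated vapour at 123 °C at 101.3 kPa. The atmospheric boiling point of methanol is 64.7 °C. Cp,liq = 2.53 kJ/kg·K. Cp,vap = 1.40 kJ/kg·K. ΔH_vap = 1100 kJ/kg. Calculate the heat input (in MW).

Q = 3.86 MW

liquid 23.8→64.7 °C: 103.48 kJ/kg
vaporisation at 64.7 °C: 1100 kJ/kg
vapour 64.7→123 °C: 81.62 kJ/kg
Δh = 103.48 + 1100 + 81.62 = 1285.1 kJ/kg
Q = ṁ·Δh = 180.2 kg/min × 1285.1 kJ/kg = 231570 kJ/min
|Q| = 3859.6 kW = 3.8596 MW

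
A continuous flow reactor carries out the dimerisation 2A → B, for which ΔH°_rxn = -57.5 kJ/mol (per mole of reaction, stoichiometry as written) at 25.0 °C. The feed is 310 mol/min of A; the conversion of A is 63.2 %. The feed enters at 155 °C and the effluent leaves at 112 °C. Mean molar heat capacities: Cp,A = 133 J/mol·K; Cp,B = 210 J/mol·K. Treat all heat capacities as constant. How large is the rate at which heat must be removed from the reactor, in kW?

Q_out = 131 kW

Extent of reaction ξ = 0.632 × 310 / 2 = 97.96 mol/min
Reaction term: ξ·ΔH°_rxn = 97.96 × -57.5 = -5632.7 kJ/min
Sensible, feed 155→25 °C: -5359.9 kJ/min
Outlet flows (mol/min): A 114.08, B 97.96
Sensible, products 25→112 °C: 3109.7 kJ/min
Q = ΔH = -7882.9 kJ/min = -131.38 kW
Heat removed = 131.38 kW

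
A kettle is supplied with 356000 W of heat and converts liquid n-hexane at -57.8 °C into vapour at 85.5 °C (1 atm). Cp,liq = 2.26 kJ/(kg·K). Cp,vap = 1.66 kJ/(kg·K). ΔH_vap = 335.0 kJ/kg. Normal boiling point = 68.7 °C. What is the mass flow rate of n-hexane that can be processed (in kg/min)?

Δh = 2.26×(68.7−-57.8) + 335.0 + 1.66×(85.5−68.7) = 648.78 kJ/kg
Q = 356000 W = 356 kJ/s = 21360 kJ/min
ṁ = Q/Δh = 21360 / 648.78 = 32.923 kg/min

ṁ = 32.9 kg/min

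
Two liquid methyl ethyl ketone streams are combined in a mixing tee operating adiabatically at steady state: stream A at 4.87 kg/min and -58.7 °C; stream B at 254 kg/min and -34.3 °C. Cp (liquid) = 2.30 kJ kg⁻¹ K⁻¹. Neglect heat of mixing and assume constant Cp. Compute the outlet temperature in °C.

Adiabatic, steady state ⇒ Σ ṁᵢCp,ᵢ(T_out − Tᵢ) = 0
Σ ṁᵢCp,ᵢTᵢ = 4.87×2.30×-58.7 + 254×2.30×-34.3 = -20696
Σ ṁᵢCp,ᵢ = 4.87×2.30 + 254×2.30 = 595.4
T_out = -20696 / 595.4 = -34.759 °C

T_out = -34.8 °C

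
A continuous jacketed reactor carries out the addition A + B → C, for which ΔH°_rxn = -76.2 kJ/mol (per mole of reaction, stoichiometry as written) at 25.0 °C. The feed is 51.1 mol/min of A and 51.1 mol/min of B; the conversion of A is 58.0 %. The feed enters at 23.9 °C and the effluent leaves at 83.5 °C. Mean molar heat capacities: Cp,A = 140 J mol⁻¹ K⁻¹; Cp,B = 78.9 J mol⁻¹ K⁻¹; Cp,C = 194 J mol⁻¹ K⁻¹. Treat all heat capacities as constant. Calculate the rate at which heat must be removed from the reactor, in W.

Extent of reaction ξ = 0.580 × 51.1 = 29.638 mol/min
Reaction term: ξ·ΔH°_rxn = 29.638 × -76.2 = -2258.4 kJ/min
Sensible, feed 23.9→25 °C: 12.304 kJ/min
Outlet flows (mol/min): A 21.462, B 21.462, C 29.638
Sensible, products 25→83.5 °C: 611.2 kJ/min
Q = ΔH = -1634.9 kJ/min = -27.249 kW
Heat removed = 27249 W

Q_out = 27200 W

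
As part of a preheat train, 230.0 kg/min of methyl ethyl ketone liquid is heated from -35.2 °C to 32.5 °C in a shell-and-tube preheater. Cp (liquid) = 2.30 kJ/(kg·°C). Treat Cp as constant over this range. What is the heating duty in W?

Q = 597000 W

Q = ṁ·Cp·ΔT = 230.0 × 2.30 × (32.5 − -35.2) = 35813 kJ/min
Converting: 35813 / 60 s = 596.89 kW
Heating duty = 596890 W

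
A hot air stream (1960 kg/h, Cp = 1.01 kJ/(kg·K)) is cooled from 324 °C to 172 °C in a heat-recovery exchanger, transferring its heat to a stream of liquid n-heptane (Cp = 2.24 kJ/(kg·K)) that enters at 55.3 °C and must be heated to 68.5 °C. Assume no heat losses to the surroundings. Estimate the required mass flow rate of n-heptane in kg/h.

ṁ_c = 10200 kg/h

Heat released by hot stream: Q = 1960 × 1.01 × (324 − 172) = 300900 kJ/h
Energy balance on cold side (adiabatic exchanger): Q = ṁ_c·Cp_c·(T_c,out − T_c,in)
ṁ_c = 300900 / [2.24 × (68.5 − 55.3)] = 10177 kg/h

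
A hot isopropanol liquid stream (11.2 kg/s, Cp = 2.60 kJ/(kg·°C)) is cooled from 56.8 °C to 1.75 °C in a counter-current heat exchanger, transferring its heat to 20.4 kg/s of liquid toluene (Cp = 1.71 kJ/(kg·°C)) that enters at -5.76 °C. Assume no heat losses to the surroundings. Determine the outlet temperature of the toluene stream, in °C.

T_c,out = 40.2 °C

Heat released by hot stream: Q = 11.2 × 2.60 × (56.8 − 1.75) = 1603.1 kJ/s
Energy balance on cold side (adiabatic exchanger): Q = ṁ_c·Cp_c·(T_c,out − T_c,in)
T_c,out = -5.76 + 1603.1/(20.4 × 1.71) = 40.194 °C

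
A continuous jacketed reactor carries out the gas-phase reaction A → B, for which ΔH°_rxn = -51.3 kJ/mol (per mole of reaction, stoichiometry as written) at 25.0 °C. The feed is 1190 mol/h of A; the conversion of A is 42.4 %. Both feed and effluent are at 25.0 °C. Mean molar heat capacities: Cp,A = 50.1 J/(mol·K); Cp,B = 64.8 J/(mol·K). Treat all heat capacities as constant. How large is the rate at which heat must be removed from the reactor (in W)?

Extent of reaction ξ = 0.424 × 1190 = 504.56 mol/h
Reaction term: ξ·ΔH°_rxn = 504.56 × -51.3 = -25884 kJ/h
Q = ΔH = -25884 kJ/h = -7.19 kW
Heat removed = 7190 W

Q_out = 7190 W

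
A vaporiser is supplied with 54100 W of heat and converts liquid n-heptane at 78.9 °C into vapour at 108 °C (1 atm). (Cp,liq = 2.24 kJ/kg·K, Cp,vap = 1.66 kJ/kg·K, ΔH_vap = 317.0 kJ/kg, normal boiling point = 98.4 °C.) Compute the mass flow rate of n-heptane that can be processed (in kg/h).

Δh = 2.24×(98.4−78.9) + 317.0 + 1.66×(108−98.4) = 376.62 kJ/kg
Q = 54100 W = 54.1 kJ/s = 194760 kJ/h
ṁ = Q/Δh = 194760 / 376.62 = 517.13 kg/h

ṁ = 517 kg/h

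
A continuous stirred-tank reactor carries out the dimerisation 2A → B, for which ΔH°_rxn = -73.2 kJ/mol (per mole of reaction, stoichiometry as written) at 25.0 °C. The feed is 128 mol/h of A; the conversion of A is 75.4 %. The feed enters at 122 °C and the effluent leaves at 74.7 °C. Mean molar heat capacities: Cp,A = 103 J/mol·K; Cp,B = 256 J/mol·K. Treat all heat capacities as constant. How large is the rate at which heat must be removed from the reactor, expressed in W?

Q_out = 1120 W

Extent of reaction ξ = 0.754 × 128 / 2 = 48.256 mol/h
Reaction term: ξ·ΔH°_rxn = 48.256 × -73.2 = -3532.3 kJ/h
Sensible, feed 122→25 °C: -1278.8 kJ/h
Outlet flows (mol/h): A 31.488, B 48.256
Sensible, products 25→74.7 °C: 775.16 kJ/h
Q = ΔH = -4036 kJ/h = -1.1211 kW
Heat removed = 1121.1 W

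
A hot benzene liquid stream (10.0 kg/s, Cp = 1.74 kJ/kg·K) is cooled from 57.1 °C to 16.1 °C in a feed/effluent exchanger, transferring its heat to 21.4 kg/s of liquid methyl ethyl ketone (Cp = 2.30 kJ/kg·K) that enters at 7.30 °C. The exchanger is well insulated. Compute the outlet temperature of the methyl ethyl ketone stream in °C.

Heat released by hot stream: Q = 10.0 × 1.74 × (57.1 − 16.1) = 713.4 kJ/s
Energy balance on cold side (adiabatic exchanger): Q = ṁ_c·Cp_c·(T_c,out − T_c,in)
T_c,out = 7.30 + 713.4/(21.4 × 2.30) = 21.794 °C

T_c,out = 21.8 °C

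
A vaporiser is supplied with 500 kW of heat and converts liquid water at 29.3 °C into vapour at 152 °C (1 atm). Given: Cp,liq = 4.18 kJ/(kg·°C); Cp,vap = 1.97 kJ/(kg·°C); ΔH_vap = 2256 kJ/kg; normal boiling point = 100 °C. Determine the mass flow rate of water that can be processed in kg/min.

Δh = 4.18×(100−29.3) + 2256 + 1.97×(152−100) = 2654 kJ/kg
Q = 500 kW = 500 kJ/s = 30000 kJ/min
ṁ = Q/Δh = 30000 / 2654 = 11.304 kg/min

ṁ = 11.3 kg/min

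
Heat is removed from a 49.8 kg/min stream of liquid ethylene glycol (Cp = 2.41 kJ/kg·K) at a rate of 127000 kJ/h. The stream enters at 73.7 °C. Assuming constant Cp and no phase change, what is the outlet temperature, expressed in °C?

T_out = 56.1 °C

Q = 127000 kJ/h = 2116.7 kJ/min
ΔT = Q/(ṁ·Cp) = 2116.7/(49.8×2.41) = 17.636 K
T_out = 73.7 − 17.636 = 56.064 °C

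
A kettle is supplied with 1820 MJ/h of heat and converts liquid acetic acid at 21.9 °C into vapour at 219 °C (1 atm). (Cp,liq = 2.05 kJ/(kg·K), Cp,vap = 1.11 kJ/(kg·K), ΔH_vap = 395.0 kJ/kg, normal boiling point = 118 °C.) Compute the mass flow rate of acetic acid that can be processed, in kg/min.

Δh = 2.05×(118−21.9) + 395.0 + 1.11×(219−118) = 704.12 kJ/kg
Q = 1820 MJ/h = 505.56 kJ/s = 30333 kJ/min
ṁ = Q/Δh = 30333 / 704.12 = 43.08 kg/min

ṁ = 43.1 kg/min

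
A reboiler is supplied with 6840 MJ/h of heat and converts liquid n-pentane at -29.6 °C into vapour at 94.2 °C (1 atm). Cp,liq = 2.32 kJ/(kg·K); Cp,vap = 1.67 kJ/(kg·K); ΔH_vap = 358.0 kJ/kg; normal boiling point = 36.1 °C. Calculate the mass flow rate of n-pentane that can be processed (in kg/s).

Δh = 2.32×(36.1−-29.6) + 358.0 + 1.67×(94.2−36.1) = 607.45 kJ/kg
Q = 6840 MJ/h = 1900 kJ/s = 1900 kJ/s
ṁ = Q/Δh = 1900 / 607.45 = 3.1278 kg/s

ṁ = 3.13 kg/s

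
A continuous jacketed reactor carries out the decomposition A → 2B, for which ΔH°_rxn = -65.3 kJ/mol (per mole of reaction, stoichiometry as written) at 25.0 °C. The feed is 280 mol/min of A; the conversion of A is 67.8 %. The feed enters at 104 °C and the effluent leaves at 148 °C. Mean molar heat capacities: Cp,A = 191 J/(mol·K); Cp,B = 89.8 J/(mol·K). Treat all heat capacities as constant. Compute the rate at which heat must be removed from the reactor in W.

Q_out = 172000 W

Extent of reaction ξ = 0.678 × 280 = 189.84 mol/min
Reaction term: ξ·ΔH°_rxn = 189.84 × -65.3 = -12397 kJ/min
Sensible, feed 104→25 °C: -4224.9 kJ/min
Outlet flows (mol/min): A 90.16, B 379.68
Sensible, products 25→148 °C: 6311.8 kJ/min
Q = ΔH = -10310 kJ/min = -171.83 kW
Heat removed = 171830 W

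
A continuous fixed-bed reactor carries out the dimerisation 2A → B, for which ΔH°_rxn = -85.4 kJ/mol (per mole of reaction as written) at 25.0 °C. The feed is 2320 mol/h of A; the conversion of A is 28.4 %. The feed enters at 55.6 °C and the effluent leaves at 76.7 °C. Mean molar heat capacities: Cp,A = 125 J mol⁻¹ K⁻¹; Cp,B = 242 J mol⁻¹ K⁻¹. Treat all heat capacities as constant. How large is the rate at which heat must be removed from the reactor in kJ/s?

Q_out = 6.15 kJ/s

Extent of reaction ξ = 0.284 × 2320 / 2 = 329.44 mol/h
Reaction term: ξ·ΔH°_rxn = 329.44 × -85.4 = -28134 kJ/h
Sensible, feed 55.6→25 °C: -8874 kJ/h
Outlet flows (mol/h): A 1661.1, B 329.44
Sensible, products 25→76.7 °C: 14857 kJ/h
Q = ΔH = -22151 kJ/h = -6.1532 kW
Heat removed = 6.1532 kJ/s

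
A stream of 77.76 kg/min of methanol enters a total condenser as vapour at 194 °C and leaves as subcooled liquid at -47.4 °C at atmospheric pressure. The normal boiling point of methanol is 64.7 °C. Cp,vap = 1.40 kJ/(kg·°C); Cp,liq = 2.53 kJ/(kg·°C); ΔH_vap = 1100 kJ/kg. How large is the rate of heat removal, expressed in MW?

vapour 194→64.7 °C: -181.02 kJ/kg
condensation at 64.7 °C: -1100 kJ/kg
liquid 64.7→-47.4 °C: -283.61 kJ/kg
Δh = -181.02 + -1100 + -283.61 = -1564.6 kJ/kg
Q = ṁ·Δh = 77.76 kg/min × -1564.6 kJ/kg = -121670 kJ/min
|Q| = 2027.8 kW = 2.0278 MW

Q_c = 2.03 MW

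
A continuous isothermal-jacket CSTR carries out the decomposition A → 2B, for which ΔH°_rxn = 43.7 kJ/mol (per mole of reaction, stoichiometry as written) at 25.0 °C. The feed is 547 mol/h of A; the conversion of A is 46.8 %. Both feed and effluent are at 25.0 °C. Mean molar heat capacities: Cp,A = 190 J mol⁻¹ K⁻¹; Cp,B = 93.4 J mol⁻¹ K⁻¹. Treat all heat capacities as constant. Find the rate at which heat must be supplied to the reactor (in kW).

Extent of reaction ξ = 0.468 × 547 = 256 mol/h
Reaction term: ξ·ΔH°_rxn = 256 × 43.7 = 11187 kJ/h
Q = ΔH = 11187 kJ/h = 3.1075 kW
Heat supplied = 3.1075 kW

Q_in = 3.11 kW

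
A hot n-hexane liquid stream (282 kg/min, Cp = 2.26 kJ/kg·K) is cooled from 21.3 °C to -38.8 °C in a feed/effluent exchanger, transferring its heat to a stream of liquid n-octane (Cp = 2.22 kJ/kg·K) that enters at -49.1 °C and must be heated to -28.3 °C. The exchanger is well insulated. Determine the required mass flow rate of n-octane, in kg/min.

ṁ_c = 829 kg/min

Heat released by hot stream: Q = 282 × 2.26 × (21.3 − -38.8) = 38303 kJ/min
Energy balance on cold side (adiabatic exchanger): Q = ṁ_c·Cp_c·(T_c,out − T_c,in)
ṁ_c = 38303 / [2.22 × (-28.3 − -49.1)] = 829.5 kg/min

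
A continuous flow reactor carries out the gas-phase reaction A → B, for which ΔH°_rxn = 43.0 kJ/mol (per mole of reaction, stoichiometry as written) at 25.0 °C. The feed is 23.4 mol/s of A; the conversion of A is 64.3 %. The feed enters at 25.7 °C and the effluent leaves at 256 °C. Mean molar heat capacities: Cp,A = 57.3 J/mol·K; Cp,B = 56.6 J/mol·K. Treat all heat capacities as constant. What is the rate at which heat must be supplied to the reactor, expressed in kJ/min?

Q_in = 57200 kJ/min

Extent of reaction ξ = 0.643 × 23.4 = 15.046 mol/s
Reaction term: ξ·ΔH°_rxn = 15.046 × 43.0 = 646.99 kJ/s
Sensible, feed 25.7→25 °C: -0.93857 kJ/s
Outlet flows (mol/s): A 8.3538, B 15.046
Sensible, products 25→256 °C: 307.3 kJ/s
Q = ΔH = 953.34 kJ/s = 953.34 kW
Heat supplied = 57201 kJ/min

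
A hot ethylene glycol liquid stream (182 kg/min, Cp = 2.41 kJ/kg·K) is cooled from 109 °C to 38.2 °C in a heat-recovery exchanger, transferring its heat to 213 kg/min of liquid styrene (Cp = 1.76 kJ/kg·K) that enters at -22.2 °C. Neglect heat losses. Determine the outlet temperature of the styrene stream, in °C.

T_c,out = 60.6 °C

Heat released by hot stream: Q = 182 × 2.41 × (109 − 38.2) = 31054 kJ/min
Energy balance on cold side (adiabatic exchanger): Q = ṁ_c·Cp_c·(T_c,out − T_c,in)
T_c,out = -22.2 + 31054/(213 × 1.76) = 60.638 °C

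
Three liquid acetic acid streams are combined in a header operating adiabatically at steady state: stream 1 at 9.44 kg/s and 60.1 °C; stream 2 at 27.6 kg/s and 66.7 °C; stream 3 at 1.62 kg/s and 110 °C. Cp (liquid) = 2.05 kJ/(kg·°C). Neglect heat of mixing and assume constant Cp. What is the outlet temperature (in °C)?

No heat crosses the boundary, so H_out = H_in.
Σ ṁᵢCp,ᵢTᵢ = 9.44×2.05×60.1 + 27.6×2.05×66.7 + 1.62×2.05×110 = 5302.3
Σ ṁᵢCp,ᵢ = 9.44×2.05 + 27.6×2.05 + 1.62×2.05 = 79.253
T_out = 5302.3 / 79.253 = 66.903 °C

T_out = 66.9 °C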